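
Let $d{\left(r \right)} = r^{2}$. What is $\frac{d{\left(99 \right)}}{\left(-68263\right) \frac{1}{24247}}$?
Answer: $- \frac{237644847}{68263} \approx -3481.3$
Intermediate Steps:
$\frac{d{\left(99 \right)}}{\left(-68263\right) \frac{1}{24247}} = \frac{99^{2}}{\left(-68263\right) \frac{1}{24247}} = \frac{9801}{\left(-68263\right) \frac{1}{24247}} = \frac{9801}{- \frac{68263}{24247}} = 9801 \left(- \frac{24247}{68263}\right) = - \frac{237644847}{68263}$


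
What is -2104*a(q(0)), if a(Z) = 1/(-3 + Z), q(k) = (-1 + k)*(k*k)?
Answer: 2104/3 ≈ 701.33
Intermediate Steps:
q(k) = k²*(-1 + k) (q(k) = (-1 + k)*k² = k²*(-1 + k))
-2104*a(q(0)) = -2104/(-3 + 0²*(-1 + 0)) = -2104/(-3 + 0*(-1)) = -2104/(-3 + 0) = -2104/(-3) = -2104*(-⅓) = 2104/3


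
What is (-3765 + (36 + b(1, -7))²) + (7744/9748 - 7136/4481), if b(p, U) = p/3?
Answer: -240366451732/98281773 ≈ -2445.7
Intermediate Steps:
b(p, U) = p/3 (b(p, U) = p*(⅓) = p/3)
(-3765 + (36 + b(1, -7))²) + (7744/9748 - 7136/4481) = (-3765 + (36 + (⅓)*1)²) + (7744/9748 - 7136/4481) = (-3765 + (36 + ⅓)²) + (7744*(1/9748) - 7136*1/4481) = (-3765 + (109/3)²) + (1936/2437 - 7136/4481) = (-3765 + 11881/9) - 8715216/10920197 = -22004/9 - 8715216/10920197 = -240366451732/98281773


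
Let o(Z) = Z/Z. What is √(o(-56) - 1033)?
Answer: 2*I*√258 ≈ 32.125*I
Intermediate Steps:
o(Z) = 1
√(o(-56) - 1033) = √(1 - 1033) = √(-1032) = 2*I*√258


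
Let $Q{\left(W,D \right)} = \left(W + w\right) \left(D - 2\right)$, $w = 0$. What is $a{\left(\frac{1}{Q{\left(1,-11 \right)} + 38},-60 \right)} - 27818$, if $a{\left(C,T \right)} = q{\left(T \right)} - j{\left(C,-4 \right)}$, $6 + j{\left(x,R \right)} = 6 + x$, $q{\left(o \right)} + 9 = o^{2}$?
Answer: $- \frac{605676}{25} \approx -24227.0$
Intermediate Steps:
$Q{\left(W,D \right)} = W \left(-2 + D\right)$ ($Q{\left(W,D \right)} = \left(W + 0\right) \left(D - 2\right) = W \left(-2 + D\right)$)
$q{\left(o \right)} = -9 + o^{2}$
$j{\left(x,R \right)} = x$ ($j{\left(x,R \right)} = -6 + \left(6 + x\right) = x$)
$a{\left(C,T \right)} = -9 + T^{2} - C$ ($a{\left(C,T \right)} = \left(-9 + T^{2}\right) - C = -9 + T^{2} - C$)
$a{\left(\frac{1}{Q{\left(1,-11 \right)} + 38},-60 \right)} - 27818 = \left(-9 + \left(-60\right)^{2} - \frac{1}{1 \left(-2 - 11\right) + 38}\right) - 27818 = \left(-9 + 3600 - \frac{1}{1 \left(-13\right) + 38}\right) - 27818 = \left(-9 + 3600 - \frac{1}{-13 + 38}\right) - 27818 = \left(-9 + 3600 - \frac{1}{25}\right) - 27818 = \frac{89774}{25} - 27818 = - \frac{605676}{25}$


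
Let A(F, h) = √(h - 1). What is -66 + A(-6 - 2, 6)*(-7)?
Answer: -66 - 7*√5 ≈ -81.652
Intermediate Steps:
A(F, h) = √(-1 + h)
-66 + A(-6 - 2, 6)*(-7) = -66 + √(-1 + 6)*(-7) = -66 + √5*(-7) = -66 - 7*√5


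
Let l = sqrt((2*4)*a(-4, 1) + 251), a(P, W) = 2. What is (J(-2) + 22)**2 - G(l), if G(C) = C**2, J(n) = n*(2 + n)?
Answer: 217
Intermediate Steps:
l = sqrt(267) (l = sqrt((2*4)*2 + 251) = sqrt(8*2 + 251) = sqrt(16 + 251) = sqrt(267) ≈ 16.340)
(J(-2) + 22)**2 - G(l) = (-2*(2 - 2) + 22)**2 - (sqrt(267))**2 = (-2*0 + 22)**2 - 1*267 = (0 + 22)**2 - 267 = 22**2 - 267 = 484 - 267 = 217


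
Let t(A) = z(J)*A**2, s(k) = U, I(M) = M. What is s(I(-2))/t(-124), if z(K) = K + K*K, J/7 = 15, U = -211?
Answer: -211/171134880 ≈ -1.2329e-6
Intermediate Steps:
J = 105 (J = 7*15 = 105)
s(k) = -211
z(K) = K + K**2
t(A) = 11130*A**2 (t(A) = (105*(1 + 105))*A**2 = (105*106)*A**2 = 11130*A**2)
s(I(-2))/t(-124) = -211/(11130*(-124)**2) = -211/(11130*15376) = -211/171134880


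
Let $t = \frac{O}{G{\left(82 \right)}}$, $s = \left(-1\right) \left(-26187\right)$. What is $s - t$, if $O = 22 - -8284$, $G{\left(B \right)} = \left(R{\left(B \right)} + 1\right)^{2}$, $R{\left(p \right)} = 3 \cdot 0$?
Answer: $17881$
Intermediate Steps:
$R{\left(p \right)} = 0$
$G{\left(B \right)} = 1$ ($G{\left(B \right)} = \left(0 + 1\right)^{2} = 1^{2} = 1$)
$O = 8306$ ($O = 22 + 8284 = 8306$)
$s = 26187$
$t = 8306$ ($t = \frac{8306}{1} = 8306 \cdot 1 = 8306$)
$s - t = 26187 - 8306 = 17881$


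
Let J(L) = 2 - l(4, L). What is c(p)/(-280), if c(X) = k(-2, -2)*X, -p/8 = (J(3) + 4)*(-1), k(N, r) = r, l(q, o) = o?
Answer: 6/35 ≈ 0.17143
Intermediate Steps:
J(L) = 2 - L
p = 24 (p = -8*((2 - 1*3) + 4)*(-1) = -8*((2 - 3) + 4)*(-1) = -8*(-1 + 4)*(-1) = -24*(-1) = -8*(-3) = 24)
c(X) = -2*X
c(p)/(-280) = (-2*24)/(-280) = -1/280*(-48) = 6/35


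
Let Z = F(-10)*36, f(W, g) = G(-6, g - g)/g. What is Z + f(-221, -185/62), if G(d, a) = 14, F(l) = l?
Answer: -67468/185 ≈ -364.69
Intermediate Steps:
f(W, g) = 14/g
Z = -360 (Z = -10*36 = -360)
Z + f(-221, -185/62) = -360 + 14/((-185/62)) = -360 + 14/((-185*1/62)) = -360 + 14/(-185/62) = -360 + 14*(-62/185) = -360 - 868/185 = -67468/185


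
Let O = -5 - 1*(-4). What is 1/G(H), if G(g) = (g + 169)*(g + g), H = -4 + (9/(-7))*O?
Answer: -49/44232 ≈ -0.0011078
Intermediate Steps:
O = -1 (O = -5 + 4 = -1)
H = -19/7 (H = -4 + (9/(-7))*(-1) = -4 + (9*(-1/7))*(-1) = -4 - 9/7*(-1) = -4 + 9/7 = -19/7 ≈ -2.7143)
G(g) = 2*g*(169 + g) (G(g) = (169 + g)*(2*g) = 2*g*(169 + g))
1/G(H) = 1/(2*(-19/7)*(169 - 19/7)) = 1/(2*(-19/7)*(1164/7)) = 1/(-44232/49) = -49/44232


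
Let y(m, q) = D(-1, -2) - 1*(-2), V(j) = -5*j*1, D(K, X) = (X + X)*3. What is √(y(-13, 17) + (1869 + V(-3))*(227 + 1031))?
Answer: √2370062 ≈ 1539.5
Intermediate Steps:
D(K, X) = 6*X (D(K, X) = (2*X)*3 = 6*X)
V(j) = -5*j
y(m, q) = -10 (y(m, q) = 6*(-2) - 1*(-2) = -12 + 2 = -10)
√(y(-13, 17) + (1869 + V(-3))*(227 + 1031)) = √(-10 + (1869 - 5*(-3))*(227 + 1031)) = √(-10 + (1869 + 15)*1258) = √(-10 + 1884*1258) = √(-10 + 2370072) = √2370062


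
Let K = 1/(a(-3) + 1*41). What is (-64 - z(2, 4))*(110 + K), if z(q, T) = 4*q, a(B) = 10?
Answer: -134664/17 ≈ -7921.4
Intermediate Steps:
K = 1/51 (K = 1/(10 + 1*41) = 1/(10 + 41) = 1/51 ≈ 0.019608)
(-64 - z(2, 4))*(110 + K) = (-64 - 4*2)*(110 + 1/51) = (-64 - 1*8)*(5611/51) = (-64 - 8)*(5611/51) = -72*5611/51 = -134664/17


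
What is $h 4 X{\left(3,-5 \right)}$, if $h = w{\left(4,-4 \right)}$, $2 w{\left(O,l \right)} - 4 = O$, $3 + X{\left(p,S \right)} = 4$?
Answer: $16$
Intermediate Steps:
$X{\left(p,S \right)} = 1$ ($X{\left(p,S \right)} = -3 + 4 = 1$)
$w{\left(O,l \right)} = 2 + \frac{O}{2}$
$h = 4$ ($h = 2 + \frac{1}{2} \cdot 4 = 2 + 2 = 4$)
$h 4 X{\left(3,-5 \right)} = 4 \cdot 4 \cdot 1 = 16 \cdot 1 = 16$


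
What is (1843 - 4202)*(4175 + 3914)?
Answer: -19081951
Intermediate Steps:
(1843 - 4202)*(4175 + 3914) = -2359*8089 = -19081951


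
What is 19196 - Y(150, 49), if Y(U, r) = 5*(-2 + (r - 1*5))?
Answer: 18986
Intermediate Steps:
Y(U, r) = -35 + 5*r (Y(U, r) = 5*(-2 + (r - 5)) = 5*(-2 + (-5 + r)) = 5*(-7 + r) = -35 + 5*r)
19196 - Y(150, 49) = 19196 - (-35 + 5*49) = 19196 - (-35 + 245) = 19196 - 1*210 = 19196 - 210 = 18986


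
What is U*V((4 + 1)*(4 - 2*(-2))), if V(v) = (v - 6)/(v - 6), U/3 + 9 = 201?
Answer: 576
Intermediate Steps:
U = 576 (U = -27 + 3*201 = -27 + 603 = 576)
V(v) = 1 (V(v) = (-6 + v)/(-6 + v) = 1)
U*V((4 + 1)*(4 - 2*(-2))) = 576*1 = 576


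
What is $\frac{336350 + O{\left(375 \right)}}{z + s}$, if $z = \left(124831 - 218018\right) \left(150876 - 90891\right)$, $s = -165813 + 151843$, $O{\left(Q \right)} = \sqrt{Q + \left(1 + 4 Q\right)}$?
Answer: $- \frac{67270}{1117967233} - \frac{2 \sqrt{469}}{5589836165} \approx -6.0179 \cdot 10^{-5}$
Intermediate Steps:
$O{\left(Q \right)} = \sqrt{1 + 5 Q}$
$s = -13970$
$z = -5589822195$ ($z = \left(-93187\right) 59985 = -5589822195$)
$\frac{336350 + O{\left(375 \right)}}{z + s} = \frac{336350 + \sqrt{1 + 5 \cdot 375}}{-5589822195 - 13970} = \frac{336350 + \sqrt{1 + 1875}}{-5589836165} = \left(336350 + \sqrt{1876}\right) \left(- \frac{1}{5589836165}\right) = \left(336350 + 2 \sqrt{469}\right) \left(- \frac{1}{5589836165}\right) = - \frac{67270}{1117967233} - \frac{2 \sqrt{469}}{5589836165}$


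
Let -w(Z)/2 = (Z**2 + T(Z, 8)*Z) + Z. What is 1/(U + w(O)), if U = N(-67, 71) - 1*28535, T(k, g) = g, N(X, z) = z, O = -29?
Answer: -1/29624 ≈ -3.3756e-5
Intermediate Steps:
w(Z) = -18*Z - 2*Z**2 (w(Z) = -2*((Z**2 + 8*Z) + Z) = -2*(Z**2 + 9*Z) = -18*Z - 2*Z**2)
U = -28464 (U = 71 - 1*28535 = 71 - 28535 = -28464)
1/(U + w(O)) = 1/(-28464 - 2*(-29)*(9 - 29)) = 1/(-28464 - 2*(-29)*(-20)) = 1/(-28464 - 1160) = 1/(-29624) = -1/29624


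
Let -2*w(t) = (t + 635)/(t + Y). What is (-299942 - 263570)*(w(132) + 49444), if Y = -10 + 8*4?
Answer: -2145288070830/77 ≈ -2.7861e+10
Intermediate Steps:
Y = 22 (Y = -10 + 32 = 22)
w(t) = -(635 + t)/(2*(22 + t)) (w(t) = -(t + 635)/(2*(t + 22)) = -(635 + t)/(2*(22 + t)))
(-299942 - 263570)*(w(132) + 49444) = (-299942 - 263570)*((-635 - 1*132)/(2*(22 + 132)) + 49444) = -563512*((1/2)*(-635 - 132)/154 + 49444) = -563512*((1/2)*(1/154)*(-767) + 49444) = -563512*(-767/308 + 49444) = -563512*15227985/308 = -2145288070830/77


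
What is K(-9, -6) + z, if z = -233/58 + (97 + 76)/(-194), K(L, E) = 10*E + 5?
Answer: -168524/2813 ≈ -59.909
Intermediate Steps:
K(L, E) = 5 + 10*E
z = -13809/2813 (z = -233*1/58 + 173*(-1/194) = -233/58 - 173/194 = -13809/2813 ≈ -4.9090)
K(-9, -6) + z = (5 + 10*(-6)) - 13809/2813 = (5 - 60) - 13809/2813 = -55 - 13809/2813 = -168524/2813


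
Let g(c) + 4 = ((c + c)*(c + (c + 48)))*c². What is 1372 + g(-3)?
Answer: -900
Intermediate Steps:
g(c) = -4 + 2*c³*(48 + 2*c) (g(c) = -4 + ((c + c)*(c + (c + 48)))*c² = -4 + ((2*c)*(c + (48 + c)))*c² = -4 + ((2*c)*(48 + 2*c))*c² = -4 + (2*c*(48 + 2*c))*c² = -4 + 2*c³*(48 + 2*c))
1372 + g(-3) = 1372 + (-4 + 4*(-3)⁴ + 96*(-3)³) = 1372 + (-4 + 4*81 + 96*(-27)) = 1372 + (-4 + 324 - 2592) = 1372 - 2272 = -900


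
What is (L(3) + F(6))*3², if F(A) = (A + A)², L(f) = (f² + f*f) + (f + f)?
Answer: 1512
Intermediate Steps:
L(f) = 2*f + 2*f² (L(f) = (f² + f²) + 2*f = 2*f² + 2*f = 2*f + 2*f²)
F(A) = 4*A² (F(A) = (2*A)² = 4*A²)
(L(3) + F(6))*3² = (2*3*(1 + 3) + 4*6²)*3² = (2*3*4 + 4*36)*9 = (24 + 144)*9 = 168*9 = 1512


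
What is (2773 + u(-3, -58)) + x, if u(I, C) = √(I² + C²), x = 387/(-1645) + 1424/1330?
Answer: 86696226/31255 + √3373 ≈ 2831.9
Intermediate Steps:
x = 26111/31255 (x = 387*(-1/1645) + 1424*(1/1330) = -387/1645 + 712/665 = 26111/31255 ≈ 0.83542)
u(I, C) = √(C² + I²)
(2773 + u(-3, -58)) + x = (2773 + √((-58)² + (-3)²)) + 26111/31255 = (2773 + √(3364 + 9)) + 26111/31255 = (2773 + √3373) + 26111/31255 = 86696226/31255 + √3373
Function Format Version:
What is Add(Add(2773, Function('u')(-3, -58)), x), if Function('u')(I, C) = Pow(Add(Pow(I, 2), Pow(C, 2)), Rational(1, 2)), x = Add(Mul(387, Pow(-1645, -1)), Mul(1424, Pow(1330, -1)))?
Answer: Add(Rational(86696226, 31255), Pow(3373, Rational(1, 2))) ≈ 2831.9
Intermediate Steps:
x = Rational(26111, 31255) (x = Add(Mul(387, Rational(-1, 1645)), Mul(1424, Rational(1, 1330))) = Add(Rational(-387, 1645), Rational(712, 665)) = Rational(26111, 31255) ≈ 0.83542)
Function('u')(I, C) = Pow(Add(Pow(C, 2), Pow(I, 2)), Rational(1, 2))
Add(Add(2773, Function('u')(-3, -58)), x) = Add(Add(2773, Pow(Add(Pow(-58, 2), Pow(-3, 2)), Rational(1, 2))), Rational(26111, 31255)) = Add(Add(2773, Pow(Add(3364, 9), Rational(1, 2))), Rational(26111, 31255)) = Add(Add(2773, Pow(3373, Rational(1, 2))), Rational(26111, 31255)) = Add(Rational(86696226, 31255), Pow(3373, Rational(1, 2)))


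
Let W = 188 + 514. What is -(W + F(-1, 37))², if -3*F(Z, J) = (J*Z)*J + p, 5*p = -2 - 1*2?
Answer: -33558849/25 ≈ -1.3424e+6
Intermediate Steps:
W = 702
p = -⅘ (p = (-2 - 1*2)/5 = (-2 - 2)/5 = (⅕)*(-4) = -⅘ ≈ -0.80000)
F(Z, J) = 4/15 - Z*J²/3 (F(Z, J) = -((J*Z)*J - ⅘)/3 = -(Z*J² - ⅘)/3 = -(-⅘ + Z*J²)/3 = 4/15 - Z*J²/3)
-(W + F(-1, 37))² = -(702 + (4/15 - ⅓*(-1)*37²))² = -(702 + (4/15 - ⅓*(-1)*1369))² = -(702 + (4/15 + 1369/3))² = -(702 + 2283/5)² = -(5793/5)² = -1*33558849/25 = -33558849/25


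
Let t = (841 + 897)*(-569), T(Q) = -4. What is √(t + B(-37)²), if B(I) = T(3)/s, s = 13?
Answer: I*√167127802/13 ≈ 994.45*I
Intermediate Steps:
t = -988922 (t = 1738*(-569) = -988922)
B(I) = -4/13
√(t + B(-37)²) = √(-988922 + (-4/13)²) = √(-988922 + 16/169) = √(-167127802/169) = I*√167127802/13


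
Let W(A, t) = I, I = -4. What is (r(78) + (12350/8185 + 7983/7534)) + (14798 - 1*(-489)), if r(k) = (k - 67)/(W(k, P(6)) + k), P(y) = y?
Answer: 3488554190879/228163423 ≈ 15290.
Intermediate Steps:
W(A, t) = -4
r(k) = (-67 + k)/(-4 + k) (r(k) = (k - 67)/(-4 + k) = (-67 + k)/(-4 + k))
(r(78) + (12350/8185 + 7983/7534)) + (14798 - 1*(-489)) = ((-67 + 78)/(-4 + 78) + (12350/8185 + 7983/7534)) + (14798 - 1*(-489)) = (11/74 + (12350*(1/8185) + 7983*(1/7534))) + (14798 + 489) = ((1/74)*11 + (2470/1637 + 7983/7534)) + 15287 = (11/74 + 31677151/12333158) + 15287 = 619943478/228163423 + 15287 = 3488554190879/228163423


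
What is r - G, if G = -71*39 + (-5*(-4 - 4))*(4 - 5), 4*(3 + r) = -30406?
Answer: -9591/2 ≈ -4795.5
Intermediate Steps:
r = -15209/2 (r = -3 + (1/4)*(-30406) = -3 - 15203/2 = -15209/2 ≈ -7604.5)
G = -2809 (G = -2769 - 5*(-8)*(-1) = -2769 + 40*(-1) = -2769 - 40 = -2809)
r - G = -15209/2 - 1*(-2809) = -15209/2 + 2809 = -9591/2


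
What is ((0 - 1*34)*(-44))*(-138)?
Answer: -206448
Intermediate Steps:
((0 - 1*34)*(-44))*(-138) = ((0 - 34)*(-44))*(-138) = -34*(-44)*(-138) = 1496*(-138) = -206448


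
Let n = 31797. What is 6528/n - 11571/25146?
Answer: -2515679/9871202 ≈ -0.25485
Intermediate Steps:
6528/n - 11571/25146 = 6528/31797 - 11571/25146 = 6528*(1/31797) - 11571*1/25146 = 2176/10599 - 3857/8382 = -2515679/9871202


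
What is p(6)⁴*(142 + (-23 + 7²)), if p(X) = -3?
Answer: 13608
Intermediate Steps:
p(6)⁴*(142 + (-23 + 7²)) = (-3)⁴*(142 + (-23 + 7²)) = 81*(142 + (-23 + 49)) = 81*(142 + 26) = 81*168 = 13608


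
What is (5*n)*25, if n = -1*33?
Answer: -4125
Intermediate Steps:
n = -33
(5*n)*25 = (5*(-33))*25 = -165*25 = -4125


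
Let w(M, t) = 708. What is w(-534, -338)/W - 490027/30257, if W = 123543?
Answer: -20172661235/1246013517 ≈ -16.190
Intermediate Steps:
w(-534, -338)/W - 490027/30257 = 708/123543 - 490027/30257 = 708*(1/123543) - 490027*1/30257 = 236/41181 - 490027/30257 = -20172661235/1246013517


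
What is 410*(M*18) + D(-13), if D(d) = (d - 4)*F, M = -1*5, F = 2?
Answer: -36934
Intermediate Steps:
M = -5
D(d) = -8 + 2*d (D(d) = (d - 4)*2 = (-4 + d)*2 = -8 + 2*d)
410*(M*18) + D(-13) = 410*(-5*18) + (-8 + 2*(-13)) = 410*(-90) + (-8 - 26) = -36900 - 34 = -36934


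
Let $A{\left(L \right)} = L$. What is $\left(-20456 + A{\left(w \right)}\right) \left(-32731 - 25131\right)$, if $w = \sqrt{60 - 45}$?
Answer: $1183625072 - 57862 \sqrt{15} \approx 1.1834 \cdot 10^{9}$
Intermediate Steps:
$w = \sqrt{15} \approx 3.873$
$\left(-20456 + A{\left(w \right)}\right) \left(-32731 - 25131\right) = \left(-20456 + \sqrt{15}\right) \left(-32731 - 25131\right) = \left(-20456 + \sqrt{15}\right) \left(-57862\right) = 1183625072 - 57862 \sqrt{15}$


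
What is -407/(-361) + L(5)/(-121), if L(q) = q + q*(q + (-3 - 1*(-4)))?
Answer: 36612/43681 ≈ 0.83817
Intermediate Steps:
L(q) = q + q*(1 + q) (L(q) = q + q*(q + (-3 + 4)) = q + q*(q + 1) = q + q*(1 + q))
-407/(-361) + L(5)/(-121) = -407/(-361) + (5*(2 + 5))/(-121) = -407*(-1/361) + (5*7)*(-1/121) = 407/361 + 35*(-1/121) = 407/361 - 35/121 = 36612/43681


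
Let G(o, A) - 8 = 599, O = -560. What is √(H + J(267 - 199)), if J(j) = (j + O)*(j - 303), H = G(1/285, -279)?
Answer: √116227 ≈ 340.92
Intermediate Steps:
G(o, A) = 607 (G(o, A) = 8 + 599 = 607)
H = 607
J(j) = (-560 + j)*(-303 + j) (J(j) = (j - 560)*(j - 303) = (-560 + j)*(-303 + j))
√(H + J(267 - 199)) = √(607 + (169680 + (267 - 199)² - 863*(267 - 199))) = √(607 + (169680 + 68² - 863*68)) = √(607 + (169680 + 4624 - 58684)) = √(607 + 115620) = √116227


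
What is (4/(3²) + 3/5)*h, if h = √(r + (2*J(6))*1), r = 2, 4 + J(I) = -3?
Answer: 94*I*√3/45 ≈ 3.6181*I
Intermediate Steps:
J(I) = -7 (J(I) = -4 - 3 = -7)
h = 2*I*√3 (h = √(2 + (2*(-7))*1) = √(2 - 14*1) = √(2 - 14) = √(-12) = 2*I*√3 ≈ 3.4641*I)
(4/(3²) + 3/5)*h = (4/(3²) + 3/5)*(2*I*√3) = (4/9 + 3*(⅕))*(2*I*√3) = (4*(⅑) + ⅗)*(2*I*√3) = (4/9 + ⅗)*(2*I*√3) = 47*(2*I*√3)/45 = 94*I*√3/45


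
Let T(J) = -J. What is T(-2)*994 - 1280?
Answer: 708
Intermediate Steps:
T(-2)*994 - 1280 = -1*(-2)*994 - 1280 = 2*994 - 1280 = 1988 - 1280 = 708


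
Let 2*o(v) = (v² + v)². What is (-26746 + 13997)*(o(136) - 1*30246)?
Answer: -2212531146034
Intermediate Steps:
o(v) = (v + v²)²/2 (o(v) = (v² + v)²/2 = (v + v²)²/2)
(-26746 + 13997)*(o(136) - 1*30246) = (-26746 + 13997)*((½)*136²*(1 + 136)² - 1*30246) = -12749*((½)*18496*137² - 30246) = -12749*((½)*18496*18769 - 30246) = -12749*(173575712 - 30246) = -12749*173545466 = -2212531146034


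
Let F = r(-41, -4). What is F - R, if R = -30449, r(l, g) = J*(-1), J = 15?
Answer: 30434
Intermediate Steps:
r(l, g) = -15 (r(l, g) = 15*(-1) = -15)
F = -15
F - R = -15 - 1*(-30449) = -15 + 30449 = 30434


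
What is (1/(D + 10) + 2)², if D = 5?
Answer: 961/225 ≈ 4.2711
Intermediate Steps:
(1/(D + 10) + 2)² = (1/(5 + 10) + 2)² = (1/15 + 2)² = (31/15)² = 961/225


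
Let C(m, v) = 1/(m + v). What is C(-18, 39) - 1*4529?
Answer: -95108/21 ≈ -4529.0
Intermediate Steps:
C(-18, 39) - 1*4529 = 1/(-18 + 39) - 1*4529 = 1/21 - 4529 = -95108/21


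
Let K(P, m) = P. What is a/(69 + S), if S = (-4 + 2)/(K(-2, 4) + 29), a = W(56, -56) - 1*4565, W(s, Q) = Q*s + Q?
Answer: -209439/1861 ≈ -112.54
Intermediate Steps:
W(s, Q) = Q + Q*s
a = -7757 (a = -56*(1 + 56) - 1*4565 = -56*57 - 4565 = -3192 - 4565 = -7757)
S = -2/27 (S = (-4 + 2)/(-2 + 29) = -2/27 ≈ -0.074074)
a/(69 + S) = -7757/(69 - 2/27) = -7757/1861/27 = -7757*27/1861 = -209439/1861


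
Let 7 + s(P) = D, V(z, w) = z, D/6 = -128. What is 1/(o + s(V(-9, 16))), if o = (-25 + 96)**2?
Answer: 1/4266 ≈ 0.00023441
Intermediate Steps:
D = -768 (D = 6*(-128) = -768)
s(P) = -775 (s(P) = -7 - 768 = -775)
o = 5041 (o = 71**2 = 5041)
1/(o + s(V(-9, 16))) = 1/(5041 - 775) = 1/4266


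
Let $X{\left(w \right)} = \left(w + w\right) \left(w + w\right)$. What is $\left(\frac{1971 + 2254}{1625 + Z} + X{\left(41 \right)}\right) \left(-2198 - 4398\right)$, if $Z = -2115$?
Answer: $- \frac{2170436886}{49} \approx -4.4295 \cdot 10^{7}$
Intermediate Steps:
$X{\left(w \right)} = 4 w^{2}$ ($X{\left(w \right)} = 2 w 2 w = 4 w^{2}$)
$\left(\frac{1971 + 2254}{1625 + Z} + X{\left(41 \right)}\right) \left(-2198 - 4398\right) = \left(\frac{1971 + 2254}{1625 - 2115} + 4 \cdot 41^{2}\right) \left(-2198 - 4398\right) = \left(\frac{4225}{-490} + 4 \cdot 1681\right) \left(-6596\right) = \left(4225 \left(- \frac{1}{490}\right) + 6724\right) \left(-6596\right) = \left(- \frac{845}{98} + 6724\right) \left(-6596\right) = \frac{658107}{98} \left(-6596\right) = - \frac{2170436886}{49}$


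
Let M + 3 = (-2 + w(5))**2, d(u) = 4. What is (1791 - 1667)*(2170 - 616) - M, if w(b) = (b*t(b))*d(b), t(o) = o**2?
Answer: -55305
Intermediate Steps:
w(b) = 4*b**3 (w(b) = (b*b**2)*4 = b**3*4 = 4*b**3)
M = 248001 (M = -3 + (-2 + 4*5**3)**2 = -3 + (-2 + 4*125)**2 = -3 + (-2 + 500)**2 = -3 + 498**2 = -3 + 248004 = 248001)
(1791 - 1667)*(2170 - 616) - M = (1791 - 1667)*(2170 - 616) - 1*248001 = 124*1554 - 248001 = 192696 - 248001 = -55305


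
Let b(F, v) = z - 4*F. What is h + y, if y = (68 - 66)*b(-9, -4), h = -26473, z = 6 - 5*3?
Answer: -26419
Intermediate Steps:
z = -9 (z = 6 - 15 = -9)
b(F, v) = -9 - 4*F
y = 54 (y = (68 - 66)*(-9 - 4*(-9)) = 2*(-9 + 36) = 2*27 = 54)
h + y = -26473 + 54 = -26419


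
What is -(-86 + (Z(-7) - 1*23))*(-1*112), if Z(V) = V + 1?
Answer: -12880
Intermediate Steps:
Z(V) = 1 + V
-(-86 + (Z(-7) - 1*23))*(-1*112) = -(-86 + ((1 - 7) - 1*23))*(-1*112) = -(-86 + (-6 - 23))*(-112) = -(-86 - 29)*(-112) = -(-115)*(-112) = -1*12880 = -12880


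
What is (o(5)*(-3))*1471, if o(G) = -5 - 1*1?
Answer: 26478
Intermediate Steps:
o(G) = -6 (o(G) = -5 - 1 = -6)
(o(5)*(-3))*1471 = -6*(-3)*1471 = 18*1471 = 26478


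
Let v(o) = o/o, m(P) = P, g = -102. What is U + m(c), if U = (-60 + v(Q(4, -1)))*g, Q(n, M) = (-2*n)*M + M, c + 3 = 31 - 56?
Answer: 5990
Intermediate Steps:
c = -28 (c = -3 + (31 - 56) = -3 - 25 = -28)
Q(n, M) = M - 2*M*n (Q(n, M) = -2*M*n + M = M - 2*M*n)
v(o) = 1
U = 6018 (U = (-60 + 1)*(-102) = -59*(-102) = 6018)
U + m(c) = 6018 - 28 = 5990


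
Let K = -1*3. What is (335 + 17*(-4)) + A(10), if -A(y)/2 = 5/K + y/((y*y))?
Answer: 4052/15 ≈ 270.13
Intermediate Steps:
K = -3
A(y) = 10/3 - 2/y (A(y) = -2*(5/(-3) + y/((y*y))) = -2*(5*(-⅓) + y/(y²)) = -2*(-5/3 + y/y²) = -2*(-5/3 + 1/y) = 10/3 - 2/y)
(335 + 17*(-4)) + A(10) = (335 + 17*(-4)) + (10/3 - 2/10) = (335 - 68) + (10/3 - 2*⅒) = 267 + (10/3 - ⅕) = 267 + 47/15 = 4052/15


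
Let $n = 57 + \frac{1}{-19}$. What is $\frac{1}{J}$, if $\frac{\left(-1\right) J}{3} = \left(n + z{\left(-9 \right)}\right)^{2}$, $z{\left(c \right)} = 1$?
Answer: $- \frac{361}{3636603} \approx -9.9269 \cdot 10^{-5}$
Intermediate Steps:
$n = \frac{1082}{19}$ ($n = 57 - \frac{1}{19} = \frac{1082}{19} \approx 56.947$)
$J = - \frac{3636603}{361}$ ($J = - 3 \left(\frac{1082}{19} + 1\right)^{2} = - 3 \left(\frac{1101}{19}\right)^{2} = \left(-3\right) \frac{1212201}{361} = - \frac{3636603}{361} \approx -10074.0$)
$\frac{1}{J} = \frac{1}{- \frac{3636603}{361}} = - \frac{361}{3636603}$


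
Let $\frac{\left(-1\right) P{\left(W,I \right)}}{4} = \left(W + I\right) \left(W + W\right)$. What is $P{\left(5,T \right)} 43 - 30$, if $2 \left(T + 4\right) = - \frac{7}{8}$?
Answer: $- \frac{1995}{2} \approx -997.5$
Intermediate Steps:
$T = - \frac{71}{16}$ ($T = -4 + \frac{\left(-7\right) \frac{1}{8}}{2} = -4 + \frac{1}{2} \left(- \frac{7}{8}\right) = -4 - \frac{7}{16} = - \frac{71}{16} \approx -4.4375$)
$P{\left(W,I \right)} = - 8 W \left(I + W\right)$ ($P{\left(W,I \right)} = - 4 \left(W + I\right) \left(W + W\right) = - 4 \left(I + W\right) 2 W = - 4 \cdot 2 W \left(I + W\right) = - 8 W \left(I + W\right)$)
$P{\left(5,T \right)} 43 - 30 = \left(-8\right) 5 \left(- \frac{71}{16} + 5\right) 43 - 30 = \left(-8\right) 5 \cdot \frac{9}{16} \cdot 43 - 30 = \left(- \frac{45}{2}\right) 43 - 30 = - \frac{1935}{2} - 30 = - \frac{1995}{2}$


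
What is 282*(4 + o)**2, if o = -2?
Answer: 1128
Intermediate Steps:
282*(4 + o)**2 = 282*(4 - 2)**2 = 282*2**2 = 282*4 = 1128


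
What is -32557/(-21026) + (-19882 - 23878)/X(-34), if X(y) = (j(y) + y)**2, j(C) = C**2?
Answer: 10016347157/6617323746 ≈ 1.5137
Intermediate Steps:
X(y) = (y + y**2)**2 (X(y) = (y**2 + y)**2 = (y + y**2)**2)
-32557/(-21026) + (-19882 - 23878)/X(-34) = -32557/(-21026) + (-19882 - 23878)/(((-34)**2*(1 - 34)**2)) = -32557*(-1/21026) - 43760/(1156*(-33)**2) = 32557/21026 - 43760/(1156*1089) = 32557/21026 - 43760/1258884 = 32557/21026 - 43760*1/1258884 = 32557/21026 - 10940/314721 = 10016347157/6617323746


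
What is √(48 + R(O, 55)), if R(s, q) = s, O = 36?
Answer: 2*√21 ≈ 9.1651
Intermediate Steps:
√(48 + R(O, 55)) = √(48 + 36) = √84 = 2*√21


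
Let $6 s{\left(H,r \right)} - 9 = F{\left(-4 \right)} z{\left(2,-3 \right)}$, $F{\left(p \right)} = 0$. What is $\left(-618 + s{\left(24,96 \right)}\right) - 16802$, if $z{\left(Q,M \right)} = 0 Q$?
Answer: $- \frac{34837}{2} \approx -17419.0$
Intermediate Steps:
$z{\left(Q,M \right)} = 0$
$s{\left(H,r \right)} = \frac{3}{2}$ ($s{\left(H,r \right)} = \frac{3}{2} + \frac{0 \cdot 0}{6} = \frac{3}{2} + \frac{1}{6} \cdot 0 = \frac{3}{2} + 0 = \frac{3}{2}$)
$\left(-618 + s{\left(24,96 \right)}\right) - 16802 = \left(-618 + \frac{3}{2}\right) - 16802 = - \frac{1233}{2} - 16802 = - \frac{34837}{2}$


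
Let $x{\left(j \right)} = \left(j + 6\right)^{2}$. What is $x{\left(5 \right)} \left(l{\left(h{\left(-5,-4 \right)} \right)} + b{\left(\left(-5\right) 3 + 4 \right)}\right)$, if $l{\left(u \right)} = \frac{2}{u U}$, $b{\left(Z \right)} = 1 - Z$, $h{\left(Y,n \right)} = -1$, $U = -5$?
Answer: $\frac{7502}{5} \approx 1500.4$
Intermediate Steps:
$x{\left(j \right)} = \left(6 + j\right)^{2}$
$l{\left(u \right)} = - \frac{2}{5 u}$ ($l{\left(u \right)} = \frac{2}{u \left(-5\right)} = \frac{2}{\left(-5\right) u} = 2 \left(- \frac{1}{5 u}\right) = - \frac{2}{5 u}$)
$x{\left(5 \right)} \left(l{\left(h{\left(-5,-4 \right)} \right)} + b{\left(\left(-5\right) 3 + 4 \right)}\right) = \left(6 + 5\right)^{2} \left(- \frac{2}{5 \left(-1\right)} + \left(1 - \left(\left(-5\right) 3 + 4\right)\right)\right) = 11^{2} \left(\left(- \frac{2}{5}\right) \left(-1\right) + \left(1 - \left(-15 + 4\right)\right)\right) = 121 \left(\frac{2}{5} + \left(1 - -11\right)\right) = 121 \left(\frac{2}{5} + \left(1 + 11\right)\right) = 121 \left(\frac{2}{5} + 12\right) = 121 \cdot \frac{62}{5} = \frac{7502}{5}$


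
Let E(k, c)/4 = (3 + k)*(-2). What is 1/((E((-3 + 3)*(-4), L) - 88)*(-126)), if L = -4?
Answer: 1/14112 ≈ 7.0862e-5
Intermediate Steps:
E(k, c) = -24 - 8*k (E(k, c) = 4*((3 + k)*(-2)) = 4*(-6 - 2*k) = -24 - 8*k)
1/((E((-3 + 3)*(-4), L) - 88)*(-126)) = 1/(((-24 - 8*(-3 + 3)*(-4)) - 88)*(-126)) = 1/(((-24 - 0*(-4)) - 88)*(-126)) = 1/(((-24 - 8*0) - 88)*(-126)) = 1/(((-24 + 0) - 88)*(-126)) = 1/((-24 - 88)*(-126)) = 1/(-112*(-126)) = 1/14112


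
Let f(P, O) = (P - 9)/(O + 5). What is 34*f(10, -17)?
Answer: -17/6 ≈ -2.8333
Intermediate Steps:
f(P, O) = (-9 + P)/(5 + O)
34*f(10, -17) = 34*((-9 + 10)/(5 - 17)) = 34*(1/(-12)) = 34*(-1/12*1) = 34*(-1/12) = -17/6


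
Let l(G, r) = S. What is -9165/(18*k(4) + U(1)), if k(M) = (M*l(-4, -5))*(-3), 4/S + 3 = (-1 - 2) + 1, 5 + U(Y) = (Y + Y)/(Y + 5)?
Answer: -10575/194 ≈ -54.510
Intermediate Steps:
U(Y) = -5 + 2*Y/(5 + Y) (U(Y) = -5 + (Y + Y)/(Y + 5) = -5 + (2*Y)/(5 + Y) = -5 + 2*Y/(5 + Y))
S = -4/5 (S = 4/(-3 + ((-1 - 2) + 1)) = 4/(-3 + (-3 + 1)) = 4/(-3 - 2) = 4/(-5) = 4*(-1/5) = -4/5 ≈ -0.80000)
l(G, r) = -4/5
k(M) = 12*M/5 (k(M) = (M*(-4/5))*(-3) = -4*M/5*(-3) = 12*M/5)
-9165/(18*k(4) + U(1)) = -9165/(18*((12/5)*4) + (-25 - 3*1)/(5 + 1)) = -9165/(18*(48/5) + (-25 - 3)/6) = -9165/(864/5 + (1/6)*(-28)) = -9165/(864/5 - 14/3) = -9165/2522/15 = -9165*15/2522 = -10575/194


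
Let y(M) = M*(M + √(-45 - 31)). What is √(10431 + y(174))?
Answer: √(40707 + 348*I*√19) ≈ 201.79 + 3.759*I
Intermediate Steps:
y(M) = M*(M + 2*I*√19) (y(M) = M*(M + √(-76)) = M*(M + 2*I*√19))
√(10431 + y(174)) = √(10431 + 174*(174 + 2*I*√19)) = √(10431 + (30276 + 348*I*√19)) = √(40707 + 348*I*√19)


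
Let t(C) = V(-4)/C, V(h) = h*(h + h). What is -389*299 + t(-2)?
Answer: -116327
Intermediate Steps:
V(h) = 2*h² (V(h) = h*(2*h) = 2*h²)
t(C) = 32/C (t(C) = (2*(-4)²)/C = (2*16)/C = 32/C)
-389*299 + t(-2) = -389*299 + 32/(-2) = -116311 + 32*(-½) = -116311 - 16 = -116327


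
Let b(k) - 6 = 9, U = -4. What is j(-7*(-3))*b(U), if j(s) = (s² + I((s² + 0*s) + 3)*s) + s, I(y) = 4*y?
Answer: 566370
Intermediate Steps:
b(k) = 15 (b(k) = 6 + 9 = 15)
j(s) = s + s² + s*(12 + 4*s²) (j(s) = (s² + (4*((s² + 0*s) + 3))*s) + s = (s² + (4*((s² + 0) + 3))*s) + s = (s² + (4*(s² + 3))*s) + s = (s² + (4*(3 + s²))*s) + s = (s² + (12 + 4*s²)*s) + s = (s² + s*(12 + 4*s²)) + s = s + s² + s*(12 + 4*s²))
j(-7*(-3))*b(U) = ((-7*(-3))*(13 - 7*(-3) + 4*(-7*(-3))²))*15 = (21*(13 + 21 + 4*21²))*15 = (21*(13 + 21 + 4*441))*15 = (21*(13 + 21 + 1764))*15 = (21*1798)*15 = 37758*15 = 566370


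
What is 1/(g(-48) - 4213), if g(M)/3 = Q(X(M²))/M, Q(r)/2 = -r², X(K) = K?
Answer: 1/659339 ≈ 1.5167e-6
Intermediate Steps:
Q(r) = -2*r² (Q(r) = 2*(-r²) = -2*r²)
g(M) = -6*M³ (g(M) = 3*((-2*M⁴)/M) = 3*(-2*M³) = -6*M³)
1/(g(-48) - 4213) = 1/(-6*(-48)³ - 4213) = 1/(-6*(-110592) - 4213) = 1/(663552 - 4213) = 1/659339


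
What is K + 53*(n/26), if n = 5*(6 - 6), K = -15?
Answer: -15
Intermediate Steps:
n = 0 (n = 5*0 = 0)
K + 53*(n/26) = -15 + 53*(0/26) = -15 + 53*(0*(1/26)) = -15 + 53*0 = -15 + 0 = -15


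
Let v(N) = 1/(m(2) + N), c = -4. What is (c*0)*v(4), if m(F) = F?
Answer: 0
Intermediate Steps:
v(N) = 1/(2 + N)
(c*0)*v(4) = (-4*0)/(2 + 4) = 0/6 = 0*(⅙) = 0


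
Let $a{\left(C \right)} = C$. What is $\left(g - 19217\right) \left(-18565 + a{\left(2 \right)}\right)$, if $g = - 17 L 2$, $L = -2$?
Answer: $355462887$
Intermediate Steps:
$g = 68$ ($g = \left(-17\right) \left(-2\right) 2 = 34 \cdot 2 = 68$)
$\left(g - 19217\right) \left(-18565 + a{\left(2 \right)}\right) = \left(68 - 19217\right) \left(-18565 + 2\right) = \left(-19149\right) \left(-18563\right) = 355462887$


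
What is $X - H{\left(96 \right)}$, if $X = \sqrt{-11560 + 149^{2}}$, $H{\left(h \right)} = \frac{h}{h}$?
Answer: $-1 + \sqrt{10641} \approx 102.16$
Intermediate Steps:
$H{\left(h \right)} = 1$
$X = \sqrt{10641}$ ($X = \sqrt{-11560 + 22201} = \sqrt{10641} \approx 103.16$)
$X - H{\left(96 \right)} = \sqrt{10641} - 1 = -1 + \sqrt{10641}$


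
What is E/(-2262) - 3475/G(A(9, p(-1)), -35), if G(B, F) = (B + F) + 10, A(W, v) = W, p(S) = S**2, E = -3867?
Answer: 1320387/6032 ≈ 218.90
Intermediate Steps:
G(B, F) = 10 + B + F
E/(-2262) - 3475/G(A(9, p(-1)), -35) = -3867/(-2262) - 3475/(10 + 9 - 35) = -3867*(-1/2262) - 3475/(-16) = 1289/754 - 3475*(-1/16) = 1289/754 + 3475/16 = 1320387/6032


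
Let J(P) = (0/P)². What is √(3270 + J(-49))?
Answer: √3270 ≈ 57.184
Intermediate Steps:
J(P) = 0 (J(P) = 0² = 0)
√(3270 + J(-49)) = √(3270 + 0) = √3270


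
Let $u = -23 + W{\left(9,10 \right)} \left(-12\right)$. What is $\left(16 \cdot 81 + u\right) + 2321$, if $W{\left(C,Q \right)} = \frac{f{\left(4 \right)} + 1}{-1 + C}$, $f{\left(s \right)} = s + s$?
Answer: $\frac{7161}{2} \approx 3580.5$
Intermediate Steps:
$f{\left(s \right)} = 2 s$
$W{\left(C,Q \right)} = \frac{9}{-1 + C}$ ($W{\left(C,Q \right)} = \frac{2 \cdot 4 + 1}{-1 + C} = \frac{8 + 1}{-1 + C} = \frac{9}{-1 + C}$)
$u = - \frac{73}{2}$ ($u = -23 + \frac{9}{-1 + 9} \left(-12\right) = -23 + \frac{9}{8} \left(-12\right) = -23 - \frac{27}{2} = - \frac{73}{2} \approx -36.5$)
$\left(16 \cdot 81 + u\right) + 2321 = \left(16 \cdot 81 - \frac{73}{2}\right) + 2321 = \left(1296 - \frac{73}{2}\right) + 2321 = \frac{2519}{2} + 2321 = \frac{7161}{2}$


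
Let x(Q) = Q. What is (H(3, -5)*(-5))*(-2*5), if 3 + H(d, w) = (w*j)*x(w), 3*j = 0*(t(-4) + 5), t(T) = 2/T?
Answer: -150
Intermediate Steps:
j = 0 (j = (0*(2/(-4) + 5))/3 = (0*(2*(-¼) + 5))/3 = (0*(-½ + 5))/3 = (0*(9/2))/3 = (⅓)*0 = 0)
H(d, w) = -3 (H(d, w) = -3 + (w*0)*w = -3 + 0*w = -3 + 0 = -3)
(H(3, -5)*(-5))*(-2*5) = (-3*(-5))*(-2*5) = 15*(-10) = -150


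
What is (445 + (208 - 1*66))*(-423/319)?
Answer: -248301/319 ≈ -778.37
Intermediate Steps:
(445 + (208 - 1*66))*(-423/319) = (445 + (208 - 66))*(-423*1/319) = (445 + 142)*(-423/319) = 587*(-423/319) = -248301/319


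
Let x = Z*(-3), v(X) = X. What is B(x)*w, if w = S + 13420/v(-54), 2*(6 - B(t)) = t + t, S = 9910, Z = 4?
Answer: 521720/3 ≈ 1.7391e+5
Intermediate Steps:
x = -12 (x = 4*(-3) = -12)
B(t) = 6 - t (B(t) = 6 - (t + t)/2 = 6 - t)
w = 260860/27 (w = 9910 + 13420/(-54) = 9910 + 13420*(-1/54) = 9910 - 6710/27 = 260860/27 ≈ 9661.5)
B(x)*w = (6 - 1*(-12))*(260860/27) = (6 + 12)*(260860/27) = 18*(260860/27) = 521720/3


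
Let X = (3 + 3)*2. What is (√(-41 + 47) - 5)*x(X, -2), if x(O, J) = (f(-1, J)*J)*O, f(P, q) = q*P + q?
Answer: 0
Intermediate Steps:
f(P, q) = q + P*q (f(P, q) = P*q + q = q + P*q)
X = 12 (X = 6*2 = 12)
x(O, J) = 0 (x(O, J) = ((J*(1 - 1))*J)*O = ((J*0)*J)*O = (0*J)*O = 0*O = 0)
(√(-41 + 47) - 5)*x(X, -2) = (√(-41 + 47) - 5)*0 = (√6 - 5)*0 = (-5 + √6)*0 = 0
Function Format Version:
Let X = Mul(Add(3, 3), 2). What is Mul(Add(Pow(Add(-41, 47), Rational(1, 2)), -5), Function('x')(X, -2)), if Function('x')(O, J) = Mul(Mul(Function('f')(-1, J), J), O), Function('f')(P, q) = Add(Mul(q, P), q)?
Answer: 0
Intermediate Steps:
Function('f')(P, q) = Add(q, Mul(P, q)) (Function('f')(P, q) = Add(Mul(P, q), q) = Add(q, Mul(P, q)))
X = 12 (X = Mul(6, 2) = 12)
Function('x')(O, J) = 0 (Function('x')(O, J) = Mul(Mul(Mul(J, Add(1, -1)), J), O) = Mul(Mul(Mul(J, 0), J), O) = Mul(Mul(0, J), O) = Mul(0, O) = 0)
Mul(Add(Pow(Add(-41, 47), Rational(1, 2)), -5), Function('x')(X, -2)) = Mul(Add(Pow(Add(-41, 47), Rational(1, 2)), -5), 0) = Mul(Add(Pow(6, Rational(1, 2)), -5), 0) = Mul(Add(-5, Pow(6, Rational(1, 2))), 0) = 0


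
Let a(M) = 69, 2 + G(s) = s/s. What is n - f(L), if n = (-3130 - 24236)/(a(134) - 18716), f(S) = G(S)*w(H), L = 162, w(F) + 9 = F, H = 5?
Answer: -47222/18647 ≈ -2.5324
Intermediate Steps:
G(s) = -1 (G(s) = -2 + s/s = -2 + 1 = -1)
w(F) = -9 + F
f(S) = 4 (f(S) = -(-9 + 5) = -1*(-4) = 4)
n = 27366/18647 (n = (-3130 - 24236)/(69 - 18716) = -27366/(-18647) = -27366*(-1/18647) = 27366/18647 ≈ 1.4676)
n - f(L) = 27366/18647 - 1*4 = 27366/18647 - 4 = -47222/18647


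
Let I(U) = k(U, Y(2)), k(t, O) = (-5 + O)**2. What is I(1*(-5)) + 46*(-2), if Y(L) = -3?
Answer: -28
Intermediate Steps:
I(U) = 64 (I(U) = (-5 - 3)**2 = (-8)**2 = 64)
I(1*(-5)) + 46*(-2) = 64 + 46*(-2) = 64 - 92 = -28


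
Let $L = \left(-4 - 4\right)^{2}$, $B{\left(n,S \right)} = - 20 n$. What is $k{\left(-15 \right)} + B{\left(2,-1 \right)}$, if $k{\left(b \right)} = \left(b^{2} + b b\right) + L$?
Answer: $474$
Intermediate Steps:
$L = 64$ ($L = \left(-8\right)^{2} = 64$)
$k{\left(b \right)} = 64 + 2 b^{2}$ ($k{\left(b \right)} = \left(b^{2} + b b\right) + 64 = \left(b^{2} + b^{2}\right) + 64 = 2 b^{2} + 64 = 64 + 2 b^{2}$)
$k{\left(-15 \right)} + B{\left(2,-1 \right)} = \left(64 + 2 \left(-15\right)^{2}\right) - 40 = \left(64 + 2 \cdot 225\right) - 40 = \left(64 + 450\right) - 40 = 514 - 40 = 474$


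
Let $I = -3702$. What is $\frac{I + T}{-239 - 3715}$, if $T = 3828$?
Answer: $- \frac{21}{659} \approx -0.031866$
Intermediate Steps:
$\frac{I + T}{-239 - 3715} = \frac{-3702 + 3828}{-239 - 3715} = \frac{126}{-3954} = 126 \left(- \frac{1}{3954}\right) = - \frac{21}{659}$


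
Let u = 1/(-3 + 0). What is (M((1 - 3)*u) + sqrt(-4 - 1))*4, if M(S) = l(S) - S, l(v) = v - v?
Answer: -8/3 + 4*I*sqrt(5) ≈ -2.6667 + 8.9443*I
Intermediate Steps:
u = -1/3 (u = 1/(-3) = -1/3 ≈ -0.33333)
l(v) = 0
M(S) = -S (M(S) = 0 - S = -S)
(M((1 - 3)*u) + sqrt(-4 - 1))*4 = (-(1 - 3)*(-1)/3 + sqrt(-4 - 1))*4 = (-(-2)*(-1)/3 + sqrt(-5))*4 = (-1*2/3 + I*sqrt(5))*4 = (-2/3 + I*sqrt(5))*4 = -8/3 + 4*I*sqrt(5)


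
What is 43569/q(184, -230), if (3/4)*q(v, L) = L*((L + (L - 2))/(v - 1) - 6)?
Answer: 7973127/478400 ≈ 16.666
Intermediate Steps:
q(v, L) = 4*L*(-6 + (-2 + 2*L)/(-1 + v))/3 (q(v, L) = 4*(L*((L + (L - 2))/(v - 1) - 6))/3 = 4*(L*((L + (-2 + L))/(-1 + v) - 6))/3 = 4*(L*((-2 + 2*L)/(-1 + v) - 6))/3 = 4*(L*(-6 + (-2 + 2*L)/(-1 + v)))/3 = 4*L*(-6 + (-2 + 2*L)/(-1 + v))/3)
43569/q(184, -230) = 43569/(((8/3)*(-230)*(2 - 230 - 3*184)/(-1 + 184))) = 43569/(((8/3)*(-230)*(2 - 230 - 552)/183)) = 43569/(((8/3)*(-230)*(1/183)*(-780))) = 43569/(478400/183) = 43569*(183/478400) = 7973127/478400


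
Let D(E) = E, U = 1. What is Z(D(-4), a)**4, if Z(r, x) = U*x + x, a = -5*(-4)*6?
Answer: 3317760000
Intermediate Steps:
a = 120 (a = 20*6 = 120)
Z(r, x) = 2*x (Z(r, x) = 1*x + x = x + x = 2*x)
Z(D(-4), a)**4 = (2*120)**4 = 240**4 = 3317760000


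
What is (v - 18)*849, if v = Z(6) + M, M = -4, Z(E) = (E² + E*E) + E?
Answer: 47544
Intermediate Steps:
Z(E) = E + 2*E² (Z(E) = (E² + E²) + E = 2*E² + E = E + 2*E²)
v = 74 (v = 6*(1 + 2*6) - 4 = 6*(1 + 12) - 4 = 6*13 - 4 = 78 - 4 = 74)
(v - 18)*849 = (74 - 18)*849 = 56*849 = 47544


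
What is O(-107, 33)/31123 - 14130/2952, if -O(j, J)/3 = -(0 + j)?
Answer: -24484199/5104172 ≈ -4.7969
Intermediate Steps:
O(j, J) = 3*j (O(j, J) = -(-3)*(0 + j) = -(-3)*j = 3*j)
O(-107, 33)/31123 - 14130/2952 = (3*(-107))/31123 - 14130/2952 = -321*1/31123 - 14130*1/2952 = -321/31123 - 785/164 = -24484199/5104172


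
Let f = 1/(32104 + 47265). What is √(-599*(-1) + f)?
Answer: 12*√26203913457/79369 ≈ 24.474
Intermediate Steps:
f = 1/79369 ≈ 1.2599e-5
√(-599*(-1) + f) = √(-599*(-1) + 1/79369) = √(599 + 1/79369) = √(47542032/79369) = 12*√26203913457/79369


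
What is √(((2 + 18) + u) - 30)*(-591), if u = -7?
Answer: -591*I*√17 ≈ -2436.8*I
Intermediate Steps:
√(((2 + 18) + u) - 30)*(-591) = √(((2 + 18) - 7) - 30)*(-591) = √((20 - 7) - 30)*(-591) = √(13 - 30)*(-591) = √(-17)*(-591) = (I*√17)*(-591) = -591*I*√17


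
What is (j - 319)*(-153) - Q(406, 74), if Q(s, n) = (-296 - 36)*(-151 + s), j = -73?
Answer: 144636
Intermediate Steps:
Q(s, n) = 50132 - 332*s (Q(s, n) = -332*(-151 + s) = 50132 - 332*s)
(j - 319)*(-153) - Q(406, 74) = (-73 - 319)*(-153) - (50132 - 332*406) = -392*(-153) - (50132 - 134792) = 59976 - 1*(-84660) = 59976 + 84660 = 144636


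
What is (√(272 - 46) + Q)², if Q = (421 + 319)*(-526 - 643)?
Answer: (865060 - √226)² ≈ 7.4830e+11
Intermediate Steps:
Q = -865060 (Q = 740*(-1169) = -865060)
(√(272 - 46) + Q)² = (√(272 - 46) - 865060)² = (√226 - 865060)² = (-865060 + √226)²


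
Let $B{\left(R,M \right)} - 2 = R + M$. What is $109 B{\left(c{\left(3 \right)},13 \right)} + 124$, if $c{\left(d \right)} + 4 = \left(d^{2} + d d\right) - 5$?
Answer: $2740$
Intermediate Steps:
$c{\left(d \right)} = -9 + 2 d^{2}$ ($c{\left(d \right)} = -4 - \left(5 - d^{2} - d d\right) = -4 + \left(\left(d^{2} + d^{2}\right) - 5\right) = -4 + \left(2 d^{2} - 5\right) = -4 + \left(-5 + 2 d^{2}\right) = -9 + 2 d^{2}$)
$B{\left(R,M \right)} = 2 + M + R$ ($B{\left(R,M \right)} = 2 + \left(R + M\right) = 2 + \left(M + R\right) = 2 + M + R$)
$109 B{\left(c{\left(3 \right)},13 \right)} + 124 = 109 \left(2 + 13 - \left(9 - 2 \cdot 3^{2}\right)\right) + 124 = 109 \left(2 + 13 + \left(-9 + 2 \cdot 9\right)\right) + 124 = 109 \left(2 + 13 + \left(-9 + 18\right)\right) + 124 = 109 \left(2 + 13 + 9\right) + 124 = 109 \cdot 24 + 124 = 2616 + 124 = 2740$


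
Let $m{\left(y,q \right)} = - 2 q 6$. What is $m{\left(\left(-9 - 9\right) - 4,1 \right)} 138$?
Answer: $-1656$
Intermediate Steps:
$m{\left(y,q \right)} = - 12 q$
$m{\left(\left(-9 - 9\right) - 4,1 \right)} 138 = \left(-12\right) 1 \cdot 138 = \left(-12\right) 138 = -1656$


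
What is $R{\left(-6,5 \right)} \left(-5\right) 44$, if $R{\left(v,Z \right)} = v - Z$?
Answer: $2420$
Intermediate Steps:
$R{\left(-6,5 \right)} \left(-5\right) 44 = \left(-6 - 5\right) \left(-5\right) 44 = \left(-11\right) \left(-5\right) 44 = 55 \cdot 44 = 2420$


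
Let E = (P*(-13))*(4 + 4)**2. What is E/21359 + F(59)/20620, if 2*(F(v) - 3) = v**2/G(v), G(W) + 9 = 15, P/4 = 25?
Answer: -1577837569/406543920 ≈ -3.8811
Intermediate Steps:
P = 100 (P = 4*25 = 100)
G(W) = 6 (G(W) = -9 + 15 = 6)
F(v) = 3 + v**2/12 (F(v) = 3 + (v**2/6)/2 = 3 + v**2/12)
E = -83200 (E = (100*(-13))*(4 + 4)**2 = -1300*8**2 = -1300*64 = -83200)
E/21359 + F(59)/20620 = -83200/21359 + (3 + (1/12)*59**2)/20620 = -83200*1/21359 + (3 + (1/12)*3481)*(1/20620) = -6400/1643 + (3 + 3481/12)*(1/20620) = -6400/1643 + (3517/12)*(1/20620) = -6400/1643 + 3517/247440 = -1577837569/406543920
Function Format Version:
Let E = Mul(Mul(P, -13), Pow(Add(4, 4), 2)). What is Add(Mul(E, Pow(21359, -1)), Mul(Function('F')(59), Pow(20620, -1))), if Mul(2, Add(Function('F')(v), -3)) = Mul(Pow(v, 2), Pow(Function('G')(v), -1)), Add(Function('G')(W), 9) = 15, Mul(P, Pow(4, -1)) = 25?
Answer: Rational(-1577837569, 406543920) ≈ -3.8811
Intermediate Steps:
P = 100 (P = Mul(4, 25) = 100)
Function('G')(W) = 6 (Function('G')(W) = Add(-9, 15) = 6)
Function('F')(v) = Add(3, Mul(Rational(1, 12), Pow(v, 2))) (Function('F')(v) = Add(3, Mul(Rational(1, 2), Mul(Pow(v, 2), Pow(6, -1)))) = Add(3, Mul(Rational(1, 2), Mul(Pow(v, 2), Rational(1, 6)))) = Add(3, Mul(Rational(1, 2), Mul(Rational(1, 6), Pow(v, 2)))) = Add(3, Mul(Rational(1, 12), Pow(v, 2))))
E = -83200 (E = Mul(Mul(100, -13), Pow(Add(4, 4), 2)) = Mul(-1300, Pow(8, 2)) = Mul(-1300, 64) = -83200)
Add(Mul(E, Pow(21359, -1)), Mul(Function('F')(59), Pow(20620, -1))) = Add(Mul(-83200, Pow(21359, -1)), Mul(Add(3, Mul(Rational(1, 12), Pow(59, 2))), Pow(20620, -1))) = Add(Mul(-83200, Rational(1, 21359)), Mul(Add(3, Mul(Rational(1, 12), 3481)), Rational(1, 20620))) = Add(Rational(-6400, 1643), Mul(Add(3, Rational(3481, 12)), Rational(1, 20620))) = Add(Rational(-6400, 1643), Mul(Rational(3517, 12), Rational(1, 20620))) = Add(Rational(-6400, 1643), Rational(3517, 247440)) = Rational(-1577837569, 406543920)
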